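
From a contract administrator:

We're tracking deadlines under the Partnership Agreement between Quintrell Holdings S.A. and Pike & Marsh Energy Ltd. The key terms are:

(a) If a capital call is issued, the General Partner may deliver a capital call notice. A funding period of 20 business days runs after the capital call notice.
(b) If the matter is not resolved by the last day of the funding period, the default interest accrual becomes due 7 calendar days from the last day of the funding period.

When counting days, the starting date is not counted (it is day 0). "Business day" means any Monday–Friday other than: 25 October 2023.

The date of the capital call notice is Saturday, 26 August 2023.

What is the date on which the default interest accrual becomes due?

29 September 2023

The last day of the funding period: counting 20 business days from Saturday, 26 August 2023 (Aug 28, Aug 29, Aug 30, Aug 31, …, Sep 20, Sep 21, Sep 22, skipping weekends) reaches Friday, 22 September 2023.
Adding 7 calendar days to 22 September 2023 gives 29 September 2023, which is the date on which the default interest accrual becomes due.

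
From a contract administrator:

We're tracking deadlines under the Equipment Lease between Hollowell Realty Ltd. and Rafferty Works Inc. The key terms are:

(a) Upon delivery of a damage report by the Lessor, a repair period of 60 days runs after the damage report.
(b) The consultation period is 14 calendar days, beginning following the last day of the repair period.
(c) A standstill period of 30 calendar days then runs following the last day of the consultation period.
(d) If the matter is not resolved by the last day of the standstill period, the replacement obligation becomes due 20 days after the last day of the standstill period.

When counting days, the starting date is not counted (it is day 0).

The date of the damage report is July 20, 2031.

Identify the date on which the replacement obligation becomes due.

November 21, 2031

Adding 60 calendar days to July 20, 2031 gives September 18, 2031, which is the last day of the repair period.
The last day of the consultation period: September 18, 2031 + 14 days = October 2, 2031.
Adding 30 calendar days to October 2, 2031 gives November 1, 2031, which is the last day of the standstill period.
The date on which the replacement obligation becomes due: 20 calendar days after November 1, 2031 is November 21, 2031.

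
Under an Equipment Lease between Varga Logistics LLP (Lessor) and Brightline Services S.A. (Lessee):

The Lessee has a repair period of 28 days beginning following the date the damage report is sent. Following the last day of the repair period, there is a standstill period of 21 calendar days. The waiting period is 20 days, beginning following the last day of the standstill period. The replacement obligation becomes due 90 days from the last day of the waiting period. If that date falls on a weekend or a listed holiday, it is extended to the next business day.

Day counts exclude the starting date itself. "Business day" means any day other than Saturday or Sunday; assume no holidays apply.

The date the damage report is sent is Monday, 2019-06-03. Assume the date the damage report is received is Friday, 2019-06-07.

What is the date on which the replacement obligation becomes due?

The last day of the repair period: 28 calendar days after 2019-06-03 is 2019-07-01.
The last day of the standstill period: 2019-07-01 + 21 days = 2019-07-22.
Adding 20 calendar days to 2019-07-22 gives 2019-08-11, which is the last day of the waiting period.
The date on which the replacement obligation becomes due: 90 calendar days after 2019-08-11 is 2019-11-09. That falls on a Saturday, so it rolls to the next business day, Monday, 2019-11-11.

2019-11-11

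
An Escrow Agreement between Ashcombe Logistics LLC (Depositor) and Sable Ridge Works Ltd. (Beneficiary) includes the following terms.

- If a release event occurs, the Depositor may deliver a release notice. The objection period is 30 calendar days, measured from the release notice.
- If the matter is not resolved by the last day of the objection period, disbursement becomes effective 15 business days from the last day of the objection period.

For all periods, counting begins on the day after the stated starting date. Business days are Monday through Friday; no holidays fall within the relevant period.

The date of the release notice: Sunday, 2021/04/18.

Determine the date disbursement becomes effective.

2021/06/08

The last day of the objection period: 2021/04/18 + 30 days = 2021/05/18.
From Tuesday, 2021/05/18, 15 business days (May 19, May 20, May 21, May 24, …, Jun 4, Jun 7, Jun 8, skipping weekends) brings us to Tuesday, 2021/06/08, which is the date disbursement becomes effective.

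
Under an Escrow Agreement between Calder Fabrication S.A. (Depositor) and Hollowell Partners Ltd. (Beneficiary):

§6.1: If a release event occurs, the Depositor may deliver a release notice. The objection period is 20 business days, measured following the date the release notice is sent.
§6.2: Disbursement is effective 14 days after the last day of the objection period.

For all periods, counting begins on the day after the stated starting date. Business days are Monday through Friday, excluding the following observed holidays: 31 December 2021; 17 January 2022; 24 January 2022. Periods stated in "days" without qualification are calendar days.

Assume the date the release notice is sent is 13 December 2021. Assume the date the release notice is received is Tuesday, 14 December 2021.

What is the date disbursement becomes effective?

The last day of the objection period: 20 business days after Monday, 13 December 2021, skipping weekends and the listed holiday on Dec 31 — Dec 14, Dec 15, Dec 16, Dec 17, …, Jan 7, Jan 10, Jan 11 — lands on Tuesday, 11 January 2022.
Adding 14 calendar days to 11 January 2022 gives 25 January 2022, which is the date disbursement becomes effective.

25 January 2022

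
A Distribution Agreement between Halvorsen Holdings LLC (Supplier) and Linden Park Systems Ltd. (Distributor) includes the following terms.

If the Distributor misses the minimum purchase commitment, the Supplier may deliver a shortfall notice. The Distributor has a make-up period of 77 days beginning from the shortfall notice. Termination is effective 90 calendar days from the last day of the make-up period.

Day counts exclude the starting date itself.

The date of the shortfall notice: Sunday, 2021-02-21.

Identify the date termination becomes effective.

The last day of the make-up period: 2021-02-21 + 77 days = 2021-05-09.
The date termination becomes effective: 90 calendar days after 2021-05-09 is 2021-08-07.

2021-08-07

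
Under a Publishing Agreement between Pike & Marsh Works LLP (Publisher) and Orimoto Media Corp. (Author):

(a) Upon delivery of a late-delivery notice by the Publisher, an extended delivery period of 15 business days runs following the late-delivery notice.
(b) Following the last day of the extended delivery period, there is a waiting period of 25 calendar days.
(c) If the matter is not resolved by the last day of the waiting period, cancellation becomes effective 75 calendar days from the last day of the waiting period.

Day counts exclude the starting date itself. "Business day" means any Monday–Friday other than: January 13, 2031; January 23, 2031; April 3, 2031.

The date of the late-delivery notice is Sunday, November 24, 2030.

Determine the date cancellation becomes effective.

March 23, 2031

The last day of the extended delivery period: counting 15 business days from Sunday, November 24, 2030 (Nov 25, Nov 26, Nov 27, Nov 28, …, Dec 11, Dec 12, Dec 13, skipping weekends) reaches Friday, December 13, 2030.
The last day of the waiting period: 25 calendar days after December 13, 2030 is January 7, 2031.
The date cancellation becomes effective: January 7, 2031 + 75 days = March 23, 2031.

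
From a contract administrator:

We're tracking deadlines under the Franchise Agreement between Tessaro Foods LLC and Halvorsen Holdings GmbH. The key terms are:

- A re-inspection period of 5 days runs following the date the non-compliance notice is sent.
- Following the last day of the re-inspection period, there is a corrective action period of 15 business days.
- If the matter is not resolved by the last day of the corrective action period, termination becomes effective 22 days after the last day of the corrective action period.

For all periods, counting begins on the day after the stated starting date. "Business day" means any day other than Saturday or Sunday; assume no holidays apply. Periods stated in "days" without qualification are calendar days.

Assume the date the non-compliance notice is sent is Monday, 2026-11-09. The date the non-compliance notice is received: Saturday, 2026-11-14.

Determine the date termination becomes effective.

The last day of the re-inspection period: 5 calendar days after 2026-11-09 is 2026-11-14.
The last day of the corrective action period: 15 business days after Saturday, 2026-11-14, skipping weekends — Nov 16, Nov 17, Nov 18, Nov 19, …, Dec 2, Dec 3, Dec 4 — lands on Friday, 2026-12-04.
Adding 22 calendar days to 2026-12-04 gives 2026-12-26, which is the date termination becomes effective.

2026-12-26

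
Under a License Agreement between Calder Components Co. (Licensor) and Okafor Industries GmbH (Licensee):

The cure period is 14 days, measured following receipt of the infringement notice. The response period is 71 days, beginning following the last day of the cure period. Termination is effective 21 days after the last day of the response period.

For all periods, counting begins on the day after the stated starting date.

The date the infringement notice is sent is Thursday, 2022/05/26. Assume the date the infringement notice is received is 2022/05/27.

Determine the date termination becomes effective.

2022/09/10

The last day of the cure period: 14 calendar days after 2022/05/27 is 2022/06/10.
Adding 71 calendar days to 2022/06/10 gives 2022/08/20, which is the last day of the response period.
The date termination becomes effective: 21 calendar days after 2022/08/20 is 2022/09/10.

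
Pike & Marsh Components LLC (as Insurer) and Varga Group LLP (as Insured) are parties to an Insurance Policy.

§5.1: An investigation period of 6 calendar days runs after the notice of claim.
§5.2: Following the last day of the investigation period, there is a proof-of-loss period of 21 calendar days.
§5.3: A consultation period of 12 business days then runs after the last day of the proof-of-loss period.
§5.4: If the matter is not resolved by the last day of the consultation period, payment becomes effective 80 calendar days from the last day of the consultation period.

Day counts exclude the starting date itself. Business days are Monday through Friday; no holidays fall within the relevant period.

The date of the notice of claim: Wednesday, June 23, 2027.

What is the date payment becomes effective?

October 24, 2027

The last day of the investigation period: June 23, 2027 + 6 days = June 29, 2027.
The last day of the proof-of-loss period: June 29, 2027 + 21 days = July 20, 2027.
The last day of the consultation period: 12 business days after Tuesday, July 20, 2027, skipping weekends — Jul 21, Jul 22, Jul 23, Jul 26, …, Aug 3, Aug 4, Aug 5 — lands on Thursday, August 5, 2027.
The date payment becomes effective: 80 calendar days after August 5, 2027 is October 24, 2027.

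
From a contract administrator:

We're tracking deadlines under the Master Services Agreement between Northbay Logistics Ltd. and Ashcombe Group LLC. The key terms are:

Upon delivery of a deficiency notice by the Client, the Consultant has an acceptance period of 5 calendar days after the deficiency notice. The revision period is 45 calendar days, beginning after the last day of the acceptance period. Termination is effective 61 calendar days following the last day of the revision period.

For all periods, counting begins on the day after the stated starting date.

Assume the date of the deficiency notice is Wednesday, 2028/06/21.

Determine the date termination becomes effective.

2028/10/10

Adding 5 calendar days to 2028/06/21 gives 2028/06/26, which is the last day of the acceptance period.
Adding 45 calendar days to 2028/06/26 gives 2028/08/10, which is the last day of the revision period.
The date termination becomes effective: 61 calendar days after 2028/08/10 is 2028/10/10.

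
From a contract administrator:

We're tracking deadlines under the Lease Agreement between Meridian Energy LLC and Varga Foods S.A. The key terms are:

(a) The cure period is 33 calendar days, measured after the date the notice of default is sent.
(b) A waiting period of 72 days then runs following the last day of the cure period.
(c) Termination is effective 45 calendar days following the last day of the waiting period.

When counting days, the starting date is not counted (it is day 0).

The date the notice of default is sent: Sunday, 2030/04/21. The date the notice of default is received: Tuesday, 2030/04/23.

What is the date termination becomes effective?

2030/09/18

The last day of the cure period: 2030/04/21 + 33 days = 2030/05/24.
Adding 72 calendar days to 2030/05/24 gives 2030/08/04, which is the last day of the waiting period.
The date termination becomes effective: 45 calendar days after 2030/08/04 is 2030/09/18.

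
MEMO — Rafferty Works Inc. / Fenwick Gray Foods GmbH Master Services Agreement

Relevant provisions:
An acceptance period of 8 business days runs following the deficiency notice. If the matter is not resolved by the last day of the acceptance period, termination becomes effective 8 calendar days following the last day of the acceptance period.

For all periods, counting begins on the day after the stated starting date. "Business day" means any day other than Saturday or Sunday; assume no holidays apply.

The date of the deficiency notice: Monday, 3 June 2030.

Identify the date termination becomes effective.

The last day of the acceptance period: 8 business days after Monday, 3 June 2030, skipping weekends — Jun 4, Jun 5, Jun 6, Jun 7, Jun 10, Jun 11, Jun 12, Jun 13 — lands on Thursday, 13 June 2030.
Adding 8 calendar days to 13 June 2030 gives 21 June 2030, which is the date termination becomes effective.

21 June 2030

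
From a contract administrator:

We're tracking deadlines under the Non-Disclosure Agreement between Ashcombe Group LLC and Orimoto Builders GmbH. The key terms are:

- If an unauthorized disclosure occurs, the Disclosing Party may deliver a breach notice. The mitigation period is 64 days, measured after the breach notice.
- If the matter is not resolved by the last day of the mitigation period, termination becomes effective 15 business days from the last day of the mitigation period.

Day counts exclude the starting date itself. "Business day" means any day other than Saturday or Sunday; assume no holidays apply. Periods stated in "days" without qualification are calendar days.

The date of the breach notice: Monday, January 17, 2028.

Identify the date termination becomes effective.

Adding 64 calendar days to January 17, 2028 gives March 21, 2028, which is the last day of the mitigation period.
The date termination becomes effective: counting 15 business days from Tuesday, March 21, 2028 (Mar 22, Mar 23, Mar 24, Mar 27, …, Apr 7, Apr 10, Apr 11, skipping weekends) reaches Tuesday, April 11, 2028.

April 11, 2028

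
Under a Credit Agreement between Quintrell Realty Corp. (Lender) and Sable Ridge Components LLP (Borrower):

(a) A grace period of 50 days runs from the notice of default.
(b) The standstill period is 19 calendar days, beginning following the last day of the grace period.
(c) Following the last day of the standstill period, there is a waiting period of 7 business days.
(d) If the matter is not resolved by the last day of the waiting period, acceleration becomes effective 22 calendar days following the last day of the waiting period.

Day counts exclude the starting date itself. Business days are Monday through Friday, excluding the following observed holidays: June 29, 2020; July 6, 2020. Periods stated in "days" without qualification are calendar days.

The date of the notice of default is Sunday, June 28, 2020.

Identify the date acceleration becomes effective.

October 7, 2020

The last day of the grace period: June 28, 2020 + 50 days = August 17, 2020.
The last day of the standstill period: August 17, 2020 + 19 days = September 5, 2020.
The last day of the waiting period: 7 business days after Saturday, September 5, 2020, skipping weekends — Sep 7, Sep 8, Sep 9, Sep 10, Sep 11, Sep 14, Sep 15 — lands on Tuesday, September 15, 2020.
The date acceleration becomes effective: 22 calendar days after September 15, 2020 is October 7, 2020.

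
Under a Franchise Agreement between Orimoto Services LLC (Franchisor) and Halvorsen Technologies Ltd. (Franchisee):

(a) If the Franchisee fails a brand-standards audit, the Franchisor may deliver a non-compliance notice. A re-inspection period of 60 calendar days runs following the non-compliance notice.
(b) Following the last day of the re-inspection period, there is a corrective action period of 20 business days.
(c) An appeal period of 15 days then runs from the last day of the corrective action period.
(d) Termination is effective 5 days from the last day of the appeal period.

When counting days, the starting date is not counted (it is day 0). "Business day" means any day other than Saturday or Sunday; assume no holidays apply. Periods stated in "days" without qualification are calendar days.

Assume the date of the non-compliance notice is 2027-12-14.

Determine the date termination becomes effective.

2028-03-30

The last day of the re-inspection period: 2027-12-14 + 60 days = 2028-02-12.
The last day of the corrective action period: 20 business days after Saturday, 2028-02-12, skipping weekends — Feb 14, Feb 15, Feb 16, Feb 17, …, Mar 8, Mar 9, Mar 10 — lands on Friday, 2028-03-10.
The last day of the appeal period: 15 calendar days after 2028-03-10 is 2028-03-25.
Adding 5 calendar days to 2028-03-25 gives 2028-03-30, which is the date termination becomes effective.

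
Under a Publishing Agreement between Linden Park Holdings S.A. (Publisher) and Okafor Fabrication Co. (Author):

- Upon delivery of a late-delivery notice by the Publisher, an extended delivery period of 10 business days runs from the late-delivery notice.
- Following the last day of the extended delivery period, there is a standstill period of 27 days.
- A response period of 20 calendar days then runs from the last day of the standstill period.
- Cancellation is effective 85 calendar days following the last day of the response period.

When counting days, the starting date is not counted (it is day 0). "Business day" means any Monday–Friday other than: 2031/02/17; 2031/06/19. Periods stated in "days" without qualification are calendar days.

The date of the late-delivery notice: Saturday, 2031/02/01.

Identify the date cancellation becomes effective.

From Saturday, 2031/02/01, 10 business days (Feb 3, Feb 4, Feb 5, Feb 6, Feb 7, Feb 10, Feb 11, Feb 12, Feb 13, Feb 14, skipping weekends) brings us to Friday, 2031/02/14, which is the last day of the extended delivery period.
The last day of the standstill period: 2031/02/14 + 27 days = 2031/03/13.
Adding 20 calendar days to 2031/03/13 gives 2031/04/02, which is the last day of the response period.
The date cancellation becomes effective: 2031/04/02 + 85 days = 2031/06/26.

2031/06/26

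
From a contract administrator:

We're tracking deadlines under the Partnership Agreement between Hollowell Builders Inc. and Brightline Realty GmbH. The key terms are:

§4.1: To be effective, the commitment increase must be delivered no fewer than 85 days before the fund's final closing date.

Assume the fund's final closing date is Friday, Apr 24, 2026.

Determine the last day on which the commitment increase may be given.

Counting back 85 calendar days from Apr 24, 2026 gives Jan 29, 2026.

Jan 29, 2026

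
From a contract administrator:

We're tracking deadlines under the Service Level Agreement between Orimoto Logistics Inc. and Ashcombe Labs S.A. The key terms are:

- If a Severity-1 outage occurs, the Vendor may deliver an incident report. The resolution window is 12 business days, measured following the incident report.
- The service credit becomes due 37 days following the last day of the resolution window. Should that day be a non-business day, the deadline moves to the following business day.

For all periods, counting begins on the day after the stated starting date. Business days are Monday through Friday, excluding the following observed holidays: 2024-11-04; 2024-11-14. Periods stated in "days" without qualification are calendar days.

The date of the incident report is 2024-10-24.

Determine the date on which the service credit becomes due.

2024-12-19

The last day of the resolution window: counting 12 business days from Thursday, 2024-10-24 (Oct 25, Oct 28, Oct 29, Oct 30, …, Nov 8, Nov 11, Nov 12, skipping weekends and the listed holiday on Nov 4) reaches Tuesday, 2024-11-12.
The date on which the service credit becomes due: 2024-11-12 + 37 days = 2024-12-19. 2024-12-19 is a Thursday and is not a listed holiday, so no roll-forward applies.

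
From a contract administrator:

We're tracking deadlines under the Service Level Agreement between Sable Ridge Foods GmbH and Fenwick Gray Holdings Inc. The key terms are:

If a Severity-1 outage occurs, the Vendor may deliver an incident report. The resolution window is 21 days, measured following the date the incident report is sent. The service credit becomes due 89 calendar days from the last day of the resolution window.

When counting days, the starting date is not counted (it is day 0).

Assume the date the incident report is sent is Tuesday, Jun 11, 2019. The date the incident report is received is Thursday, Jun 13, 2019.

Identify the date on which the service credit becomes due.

The last day of the resolution window: 21 calendar days after Jun 11, 2019 is Jul 2, 2019.
The date on which the service credit becomes due: Jul 2, 2019 + 89 days = Sep 29, 2019.

Sep 29, 2019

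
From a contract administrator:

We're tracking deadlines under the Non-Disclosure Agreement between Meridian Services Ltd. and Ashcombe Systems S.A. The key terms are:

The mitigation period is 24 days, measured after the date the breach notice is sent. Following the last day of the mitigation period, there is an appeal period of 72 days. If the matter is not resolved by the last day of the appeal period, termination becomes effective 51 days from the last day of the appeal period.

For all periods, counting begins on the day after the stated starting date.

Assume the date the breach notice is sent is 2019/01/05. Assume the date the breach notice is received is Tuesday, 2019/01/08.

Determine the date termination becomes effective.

2019/06/01

The last day of the mitigation period: 24 calendar days after 2019/01/05 is 2019/01/29.
The last day of the appeal period: 2019/01/29 + 72 days = 2019/04/11.
Adding 51 calendar days to 2019/04/11 gives 2019/06/01, which is the date termination becomes effective.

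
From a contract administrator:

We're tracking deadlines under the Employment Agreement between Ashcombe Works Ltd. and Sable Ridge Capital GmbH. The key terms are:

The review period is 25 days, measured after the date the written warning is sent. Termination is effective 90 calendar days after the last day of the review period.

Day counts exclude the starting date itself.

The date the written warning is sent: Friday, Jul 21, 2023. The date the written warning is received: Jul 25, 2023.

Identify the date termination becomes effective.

Nov 13, 2023

Adding 25 calendar days to Jul 21, 2023 gives Aug 15, 2023, which is the last day of the review period.
The date termination becomes effective: 90 calendar days after Aug 15, 2023 is Nov 13, 2023.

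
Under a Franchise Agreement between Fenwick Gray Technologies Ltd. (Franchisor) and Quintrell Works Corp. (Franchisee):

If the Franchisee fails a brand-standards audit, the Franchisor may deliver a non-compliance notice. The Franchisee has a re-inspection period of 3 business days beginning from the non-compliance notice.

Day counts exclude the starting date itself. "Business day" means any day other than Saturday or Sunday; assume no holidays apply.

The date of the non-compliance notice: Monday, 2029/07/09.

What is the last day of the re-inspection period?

2029/07/12

The last day of the re-inspection period: counting 3 business days from Monday, 2029/07/09 (Jul 10, Jul 11, Jul 12, skipping weekends) reaches Thursday, 2029/07/12.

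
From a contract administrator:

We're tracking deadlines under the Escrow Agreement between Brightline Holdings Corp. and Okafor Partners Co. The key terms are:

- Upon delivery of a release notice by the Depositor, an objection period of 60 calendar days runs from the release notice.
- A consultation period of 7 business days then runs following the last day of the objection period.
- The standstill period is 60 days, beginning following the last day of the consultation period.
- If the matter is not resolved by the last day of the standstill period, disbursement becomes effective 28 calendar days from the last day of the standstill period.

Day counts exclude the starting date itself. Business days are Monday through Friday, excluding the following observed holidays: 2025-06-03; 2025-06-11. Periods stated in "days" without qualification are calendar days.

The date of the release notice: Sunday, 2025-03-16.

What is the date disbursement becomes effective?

Adding 60 calendar days to 2025-03-16 gives 2025-05-15, which is the last day of the objection period.
The last day of the consultation period: counting 7 business days from Thursday, 2025-05-15 (May 16, May 19, May 20, May 21, May 22, May 23, May 26, skipping weekends) reaches Monday, 2025-05-26.
The last day of the standstill period: 60 calendar days after 2025-05-26 is 2025-07-25.
The date disbursement becomes effective: 28 calendar days after 2025-07-25 is 2025-08-22.

2025-08-22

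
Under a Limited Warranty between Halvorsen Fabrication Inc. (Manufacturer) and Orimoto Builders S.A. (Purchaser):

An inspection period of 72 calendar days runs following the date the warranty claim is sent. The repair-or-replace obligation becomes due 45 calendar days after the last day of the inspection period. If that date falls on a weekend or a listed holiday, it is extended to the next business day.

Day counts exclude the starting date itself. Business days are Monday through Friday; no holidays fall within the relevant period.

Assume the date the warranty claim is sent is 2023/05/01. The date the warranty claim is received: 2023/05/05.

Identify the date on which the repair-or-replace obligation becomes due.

Adding 72 calendar days to 2023/05/01 gives 2023/07/12, which is the last day of the inspection period.
The date on which the repair-or-replace obligation becomes due: 2023/07/12 + 45 days = 2023/08/26. That falls on a Saturday, so it rolls to the next business day, Monday, 2023/08/28.

2023/08/28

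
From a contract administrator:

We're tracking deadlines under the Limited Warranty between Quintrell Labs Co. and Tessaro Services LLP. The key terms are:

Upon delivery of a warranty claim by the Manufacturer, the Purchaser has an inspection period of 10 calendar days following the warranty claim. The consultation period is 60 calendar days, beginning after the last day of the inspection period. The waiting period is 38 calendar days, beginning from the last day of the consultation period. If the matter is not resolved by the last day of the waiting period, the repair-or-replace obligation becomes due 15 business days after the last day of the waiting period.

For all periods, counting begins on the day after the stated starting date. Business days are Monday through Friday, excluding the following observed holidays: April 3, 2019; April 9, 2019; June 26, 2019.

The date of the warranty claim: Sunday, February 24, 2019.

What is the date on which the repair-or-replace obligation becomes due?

Adding 10 calendar days to February 24, 2019 gives March 6, 2019, which is the last day of the inspection period.
Adding 60 calendar days to March 6, 2019 gives May 5, 2019, which is the last day of the consultation period.
The last day of the waiting period: 38 calendar days after May 5, 2019 is June 12, 2019.
The date on which the repair-or-replace obligation becomes due: counting 15 business days from Wednesday, June 12, 2019 (Jun 13, Jun 14, Jun 17, Jun 18, …, Jul 2, Jul 3, Jul 4, skipping weekends and the listed holiday on Jun 26) reaches Thursday, July 4, 2019.

July 4, 2019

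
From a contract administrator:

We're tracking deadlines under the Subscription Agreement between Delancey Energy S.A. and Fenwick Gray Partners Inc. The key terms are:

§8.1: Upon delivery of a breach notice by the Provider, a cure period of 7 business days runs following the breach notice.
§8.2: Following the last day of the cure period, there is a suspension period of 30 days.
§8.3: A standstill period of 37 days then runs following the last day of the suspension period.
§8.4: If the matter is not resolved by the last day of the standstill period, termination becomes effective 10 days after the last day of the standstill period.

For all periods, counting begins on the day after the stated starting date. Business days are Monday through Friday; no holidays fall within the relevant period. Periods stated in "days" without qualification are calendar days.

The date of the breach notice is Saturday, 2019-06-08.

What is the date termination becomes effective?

2019-09-03

The last day of the cure period: counting 7 business days from Saturday, 2019-06-08 (Jun 10, Jun 11, Jun 12, Jun 13, Jun 14, Jun 17, Jun 18, skipping weekends) reaches Tuesday, 2019-06-18.
The last day of the suspension period: 2019-06-18 + 30 days = 2019-07-18.
The last day of the standstill period: 2019-07-18 + 37 days = 2019-08-24.
The date termination becomes effective: 10 calendar days after 2019-08-24 is 2019-09-03.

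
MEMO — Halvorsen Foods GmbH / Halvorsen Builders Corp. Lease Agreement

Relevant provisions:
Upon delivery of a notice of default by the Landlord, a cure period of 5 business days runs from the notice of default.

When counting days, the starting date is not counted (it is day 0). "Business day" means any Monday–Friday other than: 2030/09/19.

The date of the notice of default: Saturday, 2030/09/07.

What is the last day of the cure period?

2030/09/13

The last day of the cure period: 5 business days after Saturday, 2030/09/07, skipping weekends — Sep 9, Sep 10, Sep 11, Sep 12, Sep 13 — lands on Friday, 2030/09/13.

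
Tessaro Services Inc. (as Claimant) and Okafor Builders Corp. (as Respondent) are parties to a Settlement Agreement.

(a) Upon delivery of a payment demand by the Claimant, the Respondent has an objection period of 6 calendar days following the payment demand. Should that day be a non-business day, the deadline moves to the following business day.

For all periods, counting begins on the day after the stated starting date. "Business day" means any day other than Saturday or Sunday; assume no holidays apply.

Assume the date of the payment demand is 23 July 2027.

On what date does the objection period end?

29 July 2027

The last day of the objection period: 23 July 2027 + 6 days = 29 July 2027. 29 July 2027 is a Thursday, so no roll-forward applies.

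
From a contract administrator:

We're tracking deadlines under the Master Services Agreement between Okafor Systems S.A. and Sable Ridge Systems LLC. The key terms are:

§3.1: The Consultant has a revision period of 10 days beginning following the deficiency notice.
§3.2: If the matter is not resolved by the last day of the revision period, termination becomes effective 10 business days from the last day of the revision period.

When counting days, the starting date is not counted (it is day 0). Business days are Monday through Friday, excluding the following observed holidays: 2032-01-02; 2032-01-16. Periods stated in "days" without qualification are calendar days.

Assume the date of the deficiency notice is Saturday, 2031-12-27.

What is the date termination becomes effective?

2032-01-21

Adding 10 calendar days to 2031-12-27 gives 2032-01-06, which is the last day of the revision period.
The date termination becomes effective: 10 business days after Tuesday, 2032-01-06, skipping weekends and the listed holiday on Jan 16 — Jan 7, Jan 8, Jan 9, Jan 12, Jan 13, Jan 14, Jan 15, Jan 19, Jan 20, Jan 21 — lands on Wednesday, 2032-01-21.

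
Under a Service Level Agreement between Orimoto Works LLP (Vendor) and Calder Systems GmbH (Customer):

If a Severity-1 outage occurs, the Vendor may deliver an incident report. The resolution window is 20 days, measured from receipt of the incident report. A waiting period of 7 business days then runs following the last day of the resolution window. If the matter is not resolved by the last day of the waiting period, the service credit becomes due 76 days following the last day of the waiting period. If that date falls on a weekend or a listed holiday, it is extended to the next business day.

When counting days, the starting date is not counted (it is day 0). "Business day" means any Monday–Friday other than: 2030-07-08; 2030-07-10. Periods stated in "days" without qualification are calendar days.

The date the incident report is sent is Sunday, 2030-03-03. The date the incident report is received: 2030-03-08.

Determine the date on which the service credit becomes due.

2030-06-24

Adding 20 calendar days to 2030-03-08 gives 2030-03-28, which is the last day of the resolution window.
The last day of the waiting period: counting 7 business days from Thursday, 2030-03-28 (Mar 29, Apr 1, Apr 2, Apr 3, Apr 4, Apr 5, Apr 8, skipping weekends) reaches Monday, 2030-04-08.
The date on which the service credit becomes due: 76 calendar days after 2030-04-08 is 2030-06-23. That falls on a Sunday, so it rolls to the next business day, Monday, 2030-06-24.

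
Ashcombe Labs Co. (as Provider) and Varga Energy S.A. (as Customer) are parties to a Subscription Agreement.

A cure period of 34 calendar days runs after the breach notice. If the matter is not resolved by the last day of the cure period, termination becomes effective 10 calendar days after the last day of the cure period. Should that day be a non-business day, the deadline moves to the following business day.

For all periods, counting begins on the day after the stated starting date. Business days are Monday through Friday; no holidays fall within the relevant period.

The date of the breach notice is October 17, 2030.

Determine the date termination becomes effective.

December 2, 2030

The last day of the cure period: 34 calendar days after October 17, 2030 is November 20, 2030.
Adding 10 calendar days to November 20, 2030 gives November 30, 2030, which is the date termination becomes effective. That falls on a Saturday, so it rolls to the next business day, Monday, December 2, 2030.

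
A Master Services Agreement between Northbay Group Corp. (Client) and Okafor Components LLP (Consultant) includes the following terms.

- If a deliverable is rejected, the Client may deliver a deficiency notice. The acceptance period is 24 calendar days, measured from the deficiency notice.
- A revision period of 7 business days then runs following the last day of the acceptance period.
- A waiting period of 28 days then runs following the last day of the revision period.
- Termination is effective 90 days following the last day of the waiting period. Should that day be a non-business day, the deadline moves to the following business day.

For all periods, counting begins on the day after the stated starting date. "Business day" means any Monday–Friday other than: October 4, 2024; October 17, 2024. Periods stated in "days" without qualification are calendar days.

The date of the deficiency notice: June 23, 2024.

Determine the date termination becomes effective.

November 21, 2024

The last day of the acceptance period: June 23, 2024 + 24 days = July 17, 2024.
The last day of the revision period: counting 7 business days from Wednesday, July 17, 2024 (Jul 18, Jul 19, Jul 22, Jul 23, Jul 24, Jul 25, Jul 26, skipping weekends) reaches Friday, July 26, 2024.
Adding 28 calendar days to July 26, 2024 gives August 23, 2024, which is the last day of the waiting period.
The date termination becomes effective: 90 calendar days after August 23, 2024 is November 21, 2024. November 21, 2024 is a Thursday and is not a listed holiday, so no roll-forward applies.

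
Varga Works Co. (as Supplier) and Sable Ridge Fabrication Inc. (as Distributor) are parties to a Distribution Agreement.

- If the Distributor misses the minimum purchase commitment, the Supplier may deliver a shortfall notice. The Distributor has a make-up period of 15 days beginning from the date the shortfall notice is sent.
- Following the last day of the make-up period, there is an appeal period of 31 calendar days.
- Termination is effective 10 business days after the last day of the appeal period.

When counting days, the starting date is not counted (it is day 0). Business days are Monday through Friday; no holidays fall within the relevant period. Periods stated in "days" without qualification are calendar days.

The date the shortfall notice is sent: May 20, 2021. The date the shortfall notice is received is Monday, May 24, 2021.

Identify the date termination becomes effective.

July 19, 2021

The last day of the make-up period: May 20, 2021 + 15 days = June 4, 2021.
The last day of the appeal period: June 4, 2021 + 31 days = July 5, 2021.
From Monday, July 5, 2021, 10 business days (Jul 6, Jul 7, Jul 8, Jul 9, Jul 12, Jul 13, Jul 14, Jul 15, Jul 16, Jul 19, skipping weekends) brings us to Monday, July 19, 2021, which is the date termination becomes effective.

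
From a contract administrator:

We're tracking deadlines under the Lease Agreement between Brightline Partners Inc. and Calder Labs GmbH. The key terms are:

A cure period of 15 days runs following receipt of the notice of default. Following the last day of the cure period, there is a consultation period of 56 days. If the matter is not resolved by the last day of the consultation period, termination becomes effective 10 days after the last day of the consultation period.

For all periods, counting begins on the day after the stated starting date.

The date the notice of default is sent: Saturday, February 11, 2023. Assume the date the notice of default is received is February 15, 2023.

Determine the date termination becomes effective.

The last day of the cure period: 15 calendar days after February 15, 2023 is March 2, 2023.
The last day of the consultation period: 56 calendar days after March 2, 2023 is April 27, 2023.
The date termination becomes effective: April 27, 2023 + 10 days = May 7, 2023.

May 7, 2023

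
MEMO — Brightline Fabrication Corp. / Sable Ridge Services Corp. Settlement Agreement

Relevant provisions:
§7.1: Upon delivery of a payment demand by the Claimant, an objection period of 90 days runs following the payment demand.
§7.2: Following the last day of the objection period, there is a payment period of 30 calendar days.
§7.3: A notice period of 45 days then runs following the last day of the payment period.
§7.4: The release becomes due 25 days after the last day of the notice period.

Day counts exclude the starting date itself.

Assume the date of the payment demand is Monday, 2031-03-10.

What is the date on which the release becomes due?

The last day of the objection period: 90 calendar days after 2031-03-10 is 2031-06-08.
The last day of the payment period: 2031-06-08 + 30 days = 2031-07-08.
Adding 45 calendar days to 2031-07-08 gives 2031-08-22, which is the last day of the notice period.
The date on which the release becomes due: 25 calendar days after 2031-08-22 is 2031-09-16.

2031-09-16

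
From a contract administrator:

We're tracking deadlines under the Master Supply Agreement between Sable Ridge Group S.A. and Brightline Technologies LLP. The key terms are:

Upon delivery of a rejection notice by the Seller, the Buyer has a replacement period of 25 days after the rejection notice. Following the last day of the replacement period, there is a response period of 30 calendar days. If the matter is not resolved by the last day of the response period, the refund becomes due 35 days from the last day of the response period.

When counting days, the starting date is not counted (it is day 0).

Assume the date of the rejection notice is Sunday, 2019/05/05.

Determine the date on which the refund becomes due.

Adding 25 calendar days to 2019/05/05 gives 2019/05/30, which is the last day of the replacement period.
The last day of the response period: 2019/05/30 + 30 days = 2019/06/29.
The date on which the refund becomes due: 35 calendar days after 2019/06/29 is 2019/08/03.

2019/08/03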